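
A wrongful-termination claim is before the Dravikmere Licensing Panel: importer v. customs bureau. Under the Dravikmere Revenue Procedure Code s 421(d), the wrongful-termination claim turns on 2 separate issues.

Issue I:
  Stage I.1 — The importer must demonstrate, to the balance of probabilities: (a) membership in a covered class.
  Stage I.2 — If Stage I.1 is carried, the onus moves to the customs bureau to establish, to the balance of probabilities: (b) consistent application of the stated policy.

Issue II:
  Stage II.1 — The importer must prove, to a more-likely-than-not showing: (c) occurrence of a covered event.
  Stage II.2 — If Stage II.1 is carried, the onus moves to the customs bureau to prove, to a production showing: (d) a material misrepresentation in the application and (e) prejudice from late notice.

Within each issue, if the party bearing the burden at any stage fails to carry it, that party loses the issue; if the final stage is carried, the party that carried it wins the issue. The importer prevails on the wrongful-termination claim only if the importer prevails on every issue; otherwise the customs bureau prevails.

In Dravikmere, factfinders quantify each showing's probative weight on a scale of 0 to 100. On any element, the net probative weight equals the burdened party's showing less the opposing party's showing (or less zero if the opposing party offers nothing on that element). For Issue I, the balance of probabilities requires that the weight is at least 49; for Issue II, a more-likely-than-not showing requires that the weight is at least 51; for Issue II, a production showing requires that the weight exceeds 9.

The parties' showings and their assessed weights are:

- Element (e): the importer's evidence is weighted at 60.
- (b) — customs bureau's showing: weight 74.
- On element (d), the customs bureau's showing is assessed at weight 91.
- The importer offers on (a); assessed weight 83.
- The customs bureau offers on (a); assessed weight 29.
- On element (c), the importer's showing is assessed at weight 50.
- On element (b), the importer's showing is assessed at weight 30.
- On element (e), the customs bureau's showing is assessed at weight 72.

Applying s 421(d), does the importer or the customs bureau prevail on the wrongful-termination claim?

customs bureau

— Issue I —
Stage I.1 (importer, the balance of probabilities, weight is at least 49): (a) net 83−29=54 ≥ 49 — meets.
  All elements met. The burden passes to the customs bureau.
Stage I.2 (customs bureau, the balance of probabilities, weight is at least 49): (b) net 74−30=44 < 49 — fails.
  The customs bureau does not carry Stage I.2.
The importer prevails on this issue.
— Issue II —
Stage II.1 (importer, a more-likely-than-not showing, weight is at least 51): (c) 50 < 51 — fails.
  Stage II.1 not carried; the importer fails its burden.
The customs bureau prevails on this issue.
Per-issue: Issue I → importer; Issue II → customs bureau. The importer must prevail on every issue; overall, the customs bureau prevails.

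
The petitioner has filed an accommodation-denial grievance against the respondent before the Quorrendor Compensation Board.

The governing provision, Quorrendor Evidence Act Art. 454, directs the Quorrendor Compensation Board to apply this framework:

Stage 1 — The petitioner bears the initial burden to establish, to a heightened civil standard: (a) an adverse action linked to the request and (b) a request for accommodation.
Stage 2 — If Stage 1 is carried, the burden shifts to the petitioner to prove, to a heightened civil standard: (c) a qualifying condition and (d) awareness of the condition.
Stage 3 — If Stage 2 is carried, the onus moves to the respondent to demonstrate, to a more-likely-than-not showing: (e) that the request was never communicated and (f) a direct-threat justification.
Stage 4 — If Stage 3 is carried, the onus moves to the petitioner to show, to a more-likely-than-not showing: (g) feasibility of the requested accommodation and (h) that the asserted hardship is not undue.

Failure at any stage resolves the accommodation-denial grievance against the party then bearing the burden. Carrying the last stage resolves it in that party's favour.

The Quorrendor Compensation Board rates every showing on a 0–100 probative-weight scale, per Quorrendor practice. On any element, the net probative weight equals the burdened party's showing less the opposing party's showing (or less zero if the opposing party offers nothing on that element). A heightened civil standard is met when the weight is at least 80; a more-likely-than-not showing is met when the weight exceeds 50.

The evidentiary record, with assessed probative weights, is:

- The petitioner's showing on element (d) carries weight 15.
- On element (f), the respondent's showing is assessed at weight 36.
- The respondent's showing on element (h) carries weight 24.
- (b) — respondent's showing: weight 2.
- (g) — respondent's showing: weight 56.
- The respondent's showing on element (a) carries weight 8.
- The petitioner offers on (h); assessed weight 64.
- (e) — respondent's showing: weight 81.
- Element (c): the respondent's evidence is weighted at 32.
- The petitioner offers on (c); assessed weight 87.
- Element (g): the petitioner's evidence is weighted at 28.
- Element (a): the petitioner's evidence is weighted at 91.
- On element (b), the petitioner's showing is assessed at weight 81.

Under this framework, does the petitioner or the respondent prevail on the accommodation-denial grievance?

respondent

Stage 1 — burden on petitioner; standard: a heightened civil standard (weight is at least 80).
    (a): 91 − 8 = 83 ≥ 80 [met]
    (b): 81 − 2 = 79 < 80 [not met]
  The petitioner does not carry Stage 1.
The respondent prevails.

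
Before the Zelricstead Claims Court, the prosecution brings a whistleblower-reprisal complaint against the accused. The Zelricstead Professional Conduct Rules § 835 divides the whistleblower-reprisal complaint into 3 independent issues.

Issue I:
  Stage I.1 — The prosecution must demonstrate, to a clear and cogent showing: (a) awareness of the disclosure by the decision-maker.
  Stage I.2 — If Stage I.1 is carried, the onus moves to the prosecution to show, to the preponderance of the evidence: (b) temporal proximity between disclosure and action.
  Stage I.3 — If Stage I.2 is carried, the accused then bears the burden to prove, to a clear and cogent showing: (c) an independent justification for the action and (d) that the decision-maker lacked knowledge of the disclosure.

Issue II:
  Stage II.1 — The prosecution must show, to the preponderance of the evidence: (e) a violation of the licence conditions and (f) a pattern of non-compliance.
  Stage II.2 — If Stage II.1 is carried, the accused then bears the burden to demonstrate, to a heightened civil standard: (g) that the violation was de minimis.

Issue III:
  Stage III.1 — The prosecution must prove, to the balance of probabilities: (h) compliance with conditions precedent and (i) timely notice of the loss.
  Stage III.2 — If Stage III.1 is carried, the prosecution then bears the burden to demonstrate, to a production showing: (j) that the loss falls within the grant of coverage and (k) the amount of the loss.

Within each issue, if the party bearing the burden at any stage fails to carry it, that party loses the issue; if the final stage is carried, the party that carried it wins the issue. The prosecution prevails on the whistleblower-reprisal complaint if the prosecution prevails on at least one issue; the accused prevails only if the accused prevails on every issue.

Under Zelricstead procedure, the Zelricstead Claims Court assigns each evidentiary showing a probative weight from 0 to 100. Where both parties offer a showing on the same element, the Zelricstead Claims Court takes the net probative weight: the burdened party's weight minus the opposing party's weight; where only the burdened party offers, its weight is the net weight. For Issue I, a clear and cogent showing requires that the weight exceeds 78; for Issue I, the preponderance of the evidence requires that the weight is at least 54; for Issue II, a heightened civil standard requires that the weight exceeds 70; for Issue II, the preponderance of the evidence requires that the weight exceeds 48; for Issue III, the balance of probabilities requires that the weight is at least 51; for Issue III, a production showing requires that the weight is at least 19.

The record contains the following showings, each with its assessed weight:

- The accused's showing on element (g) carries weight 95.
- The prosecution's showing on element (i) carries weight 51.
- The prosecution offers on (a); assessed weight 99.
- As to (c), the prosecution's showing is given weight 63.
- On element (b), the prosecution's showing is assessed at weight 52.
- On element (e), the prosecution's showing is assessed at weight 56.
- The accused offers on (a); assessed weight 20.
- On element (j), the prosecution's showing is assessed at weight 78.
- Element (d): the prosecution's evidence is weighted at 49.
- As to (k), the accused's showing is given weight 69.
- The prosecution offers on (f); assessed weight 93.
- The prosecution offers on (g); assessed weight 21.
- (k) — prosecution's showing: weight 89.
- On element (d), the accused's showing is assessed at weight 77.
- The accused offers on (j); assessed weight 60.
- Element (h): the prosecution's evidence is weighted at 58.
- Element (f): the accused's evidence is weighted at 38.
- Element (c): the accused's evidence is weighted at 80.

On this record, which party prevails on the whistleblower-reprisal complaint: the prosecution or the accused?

— Issue I —
Stage I.1 — burden on prosecution; standard: a clear and cogent showing (weight exceeds 78).
    (a): 99 − 20 = 79 > 78 [met]
  Stage I.1 is satisfied; the prosecution continues to bear the burden.
Stage I.2 — burden on prosecution; standard: the preponderance of the evidence (weight is at least 54).
    (b): 52 < 54 [not met]
  The prosecution does not carry Stage I.2.
So the accused prevails on this issue.
— Issue II —
At Stage II.1 the prosecution must meet the preponderance of the evidence (weight exceeds 48): on (e) the weight is 56, which does exceed 48, so (e) meets the standard; on (f) the weight is 93 less the opposing 38 gives net 55, > 48, so (f) meets the standard.
  The prosecution carries Stage II.1; the accused now bears the burden.
At Stage II.2 the accused must meet a heightened civil standard (weight exceeds 70): on (g) the weight is 95 less the opposing 21 gives net 74, > 70, so (g) meets the standard.
  The accused carries the last stage.
Every stage carried; the accused prevails on this issue.
— Issue III —
At Stage III.1 the prosecution must meet the balance of probabilities (weight is at least 51): on (h) the weight is 58, ≥ 51, so (h) meets the standard; on (i) the weight is 51, ≥ 51, so (i) meets the standard.
  Stage III.1 is satisfied; the prosecution continues to bear the burden.
At Stage III.2 the prosecution must meet a production showing (weight is at least 19): on (j) the weight is 78 less the opposing 60 gives net 18, which does not reach 19, so (j) does not meet the standard; on (k) the weight is 89 less the opposing 69 gives net 20, which does reach 19, so (k) meets the standard.
  Stage III.2 not carried; the prosecution fails its burden.
The analysis ends at Stage III.2; the accused prevails on this issue.
Per-issue: Issue I → accused; Issue II → accused; Issue III → accused. The prosecution must prevail on at least one issue; overall, the accused prevails.

accused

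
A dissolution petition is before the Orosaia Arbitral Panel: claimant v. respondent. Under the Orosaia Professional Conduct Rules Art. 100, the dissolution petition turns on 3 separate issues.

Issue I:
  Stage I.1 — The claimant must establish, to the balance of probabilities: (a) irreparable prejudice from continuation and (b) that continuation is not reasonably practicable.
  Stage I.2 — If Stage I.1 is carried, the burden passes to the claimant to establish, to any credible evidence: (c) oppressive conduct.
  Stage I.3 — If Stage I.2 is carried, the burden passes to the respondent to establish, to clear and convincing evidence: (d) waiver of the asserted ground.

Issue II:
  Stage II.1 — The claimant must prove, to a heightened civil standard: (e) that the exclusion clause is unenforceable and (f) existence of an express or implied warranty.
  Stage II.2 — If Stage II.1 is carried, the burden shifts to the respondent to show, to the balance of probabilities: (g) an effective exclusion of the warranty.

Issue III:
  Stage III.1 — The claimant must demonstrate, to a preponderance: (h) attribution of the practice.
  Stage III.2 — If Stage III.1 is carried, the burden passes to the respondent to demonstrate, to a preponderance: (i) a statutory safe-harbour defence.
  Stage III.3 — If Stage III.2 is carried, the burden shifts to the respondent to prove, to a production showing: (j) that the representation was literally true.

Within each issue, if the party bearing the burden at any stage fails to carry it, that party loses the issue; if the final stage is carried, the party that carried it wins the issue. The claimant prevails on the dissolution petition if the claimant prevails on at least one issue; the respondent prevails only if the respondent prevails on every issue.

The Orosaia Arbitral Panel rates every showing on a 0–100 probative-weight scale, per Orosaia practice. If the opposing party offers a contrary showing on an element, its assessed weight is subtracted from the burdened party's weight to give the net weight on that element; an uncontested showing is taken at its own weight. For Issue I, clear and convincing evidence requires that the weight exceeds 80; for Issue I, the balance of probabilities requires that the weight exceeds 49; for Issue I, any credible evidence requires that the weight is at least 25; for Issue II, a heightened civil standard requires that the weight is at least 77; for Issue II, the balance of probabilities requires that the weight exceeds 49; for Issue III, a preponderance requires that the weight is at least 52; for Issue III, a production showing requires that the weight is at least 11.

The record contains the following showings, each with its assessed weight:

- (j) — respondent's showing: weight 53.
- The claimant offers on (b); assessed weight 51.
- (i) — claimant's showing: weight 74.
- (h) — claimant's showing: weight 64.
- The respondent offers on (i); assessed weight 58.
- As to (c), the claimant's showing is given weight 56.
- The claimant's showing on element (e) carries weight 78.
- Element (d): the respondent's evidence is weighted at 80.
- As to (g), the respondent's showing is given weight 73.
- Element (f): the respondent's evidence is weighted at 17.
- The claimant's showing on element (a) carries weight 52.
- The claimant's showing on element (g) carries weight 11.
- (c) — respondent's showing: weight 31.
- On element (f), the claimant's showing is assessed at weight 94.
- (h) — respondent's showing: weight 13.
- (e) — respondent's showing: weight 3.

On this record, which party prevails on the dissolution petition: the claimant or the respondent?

claimant

— Issue I —
Stage I.1 — burden on claimant; standard: the balance of probabilities (weight exceeds 49).
    (a): 52 > 49 [met]
    (b): 51 > 49 [met]
  Stage I.1 is satisfied; the claimant continues to bear the burden.
Stage I.2 — burden on claimant; standard: any credible evidence (weight is at least 25).
    (c): 56 − 31 = 25 ≥ 25 [met]
  The claimant carries Stage I.2; the respondent now bears the burden.
Stage I.3 — burden on respondent; standard: clear and convincing evidence (weight exceeds 80).
    (d): 80 ≤ 80 [not met]
  The respondent does not carry Stage I.3.
So the claimant prevails on this issue.
— Issue II —
Stage II.1 — burden on claimant; standard: a heightened civil standard (weight is at least 77).
    (e): 78 − 3 = 75 < 77 [not met]
    (f): 94 − 17 = 77 ≥ 77 [met]
  Not every element is met, so the claimant fails to carry Stage II.1.
The analysis ends at Stage II.1; the respondent prevails on this issue.
— Issue III —
Stage III.1 (claimant, a preponderance, weight is at least 52): (h) net 64−13=51 < 52 — fails.
  The claimant does not carry Stage III.1.
The respondent prevails on this issue.
Per-issue: Issue I → claimant; Issue II → respondent; Issue III → respondent. The claimant must prevail on at least one issue; overall, the claimant prevails.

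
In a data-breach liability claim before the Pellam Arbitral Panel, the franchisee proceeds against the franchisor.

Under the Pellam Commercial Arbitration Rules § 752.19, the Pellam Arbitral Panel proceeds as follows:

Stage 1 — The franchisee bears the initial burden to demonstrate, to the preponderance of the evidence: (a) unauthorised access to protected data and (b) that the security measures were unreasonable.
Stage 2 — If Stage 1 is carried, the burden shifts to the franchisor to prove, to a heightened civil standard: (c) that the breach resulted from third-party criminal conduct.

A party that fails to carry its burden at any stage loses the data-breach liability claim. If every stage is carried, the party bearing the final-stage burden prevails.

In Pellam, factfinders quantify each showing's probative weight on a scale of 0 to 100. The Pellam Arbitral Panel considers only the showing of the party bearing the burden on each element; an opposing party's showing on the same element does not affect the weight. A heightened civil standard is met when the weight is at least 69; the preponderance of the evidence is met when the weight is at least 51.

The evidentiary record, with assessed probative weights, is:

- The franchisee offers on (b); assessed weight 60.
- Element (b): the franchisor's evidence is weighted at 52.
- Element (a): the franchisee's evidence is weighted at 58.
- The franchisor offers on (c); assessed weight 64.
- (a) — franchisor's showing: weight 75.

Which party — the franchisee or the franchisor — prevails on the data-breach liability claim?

At Stage 1 the franchisee must meet the preponderance of the evidence (weight is at least 51): on (a) the weight is 58 (the franchisor's 75 is given no effect), which does reach 51, so (a) meets the standard; on (b) the weight is 60 (the franchisor's 52 is given no effect), which does reach 51, so (b) meets the standard.
  Stage 1 is satisfied; the onus moves to the franchisor.
At Stage 2 the franchisor must meet a heightened civil standard (weight is at least 69): on (c) the weight is 64, < 69, so (c) does not meet the standard.
  Stage 2 not carried; the franchisor fails its burden.
So the franchisee prevails.

franchisee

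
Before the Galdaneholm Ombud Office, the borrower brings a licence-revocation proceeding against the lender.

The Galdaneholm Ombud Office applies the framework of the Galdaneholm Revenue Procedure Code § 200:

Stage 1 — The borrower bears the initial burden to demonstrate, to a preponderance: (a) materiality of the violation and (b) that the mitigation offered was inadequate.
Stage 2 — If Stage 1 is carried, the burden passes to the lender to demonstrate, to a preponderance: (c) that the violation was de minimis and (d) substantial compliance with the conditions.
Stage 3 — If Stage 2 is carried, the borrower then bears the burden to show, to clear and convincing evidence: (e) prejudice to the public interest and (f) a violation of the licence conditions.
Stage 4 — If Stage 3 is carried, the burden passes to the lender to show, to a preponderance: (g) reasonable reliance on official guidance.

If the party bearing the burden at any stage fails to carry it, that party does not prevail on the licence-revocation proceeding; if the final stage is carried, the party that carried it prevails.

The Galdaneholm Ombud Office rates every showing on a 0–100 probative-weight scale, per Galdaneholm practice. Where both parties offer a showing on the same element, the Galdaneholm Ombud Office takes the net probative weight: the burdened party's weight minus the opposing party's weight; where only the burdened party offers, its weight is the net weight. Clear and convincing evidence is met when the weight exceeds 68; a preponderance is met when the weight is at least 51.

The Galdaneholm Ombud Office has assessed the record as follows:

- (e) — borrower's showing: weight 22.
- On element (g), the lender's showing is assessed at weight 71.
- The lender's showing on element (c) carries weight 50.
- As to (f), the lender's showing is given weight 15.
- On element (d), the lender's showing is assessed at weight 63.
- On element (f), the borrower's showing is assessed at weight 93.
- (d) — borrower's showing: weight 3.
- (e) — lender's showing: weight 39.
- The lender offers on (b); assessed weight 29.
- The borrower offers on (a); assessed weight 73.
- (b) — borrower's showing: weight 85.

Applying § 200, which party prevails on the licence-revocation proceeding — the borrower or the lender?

Stage 1 — burden on borrower; standard: a preponderance (weight is at least 51).
    (a): 73 ≥ 51 [met]
    (b): 85 − 29 = 56 ≥ 51 [met]
  Stage 1 is satisfied; the onus moves to the lender.
Stage 2 — burden on lender; standard: a preponderance (weight is at least 51).
    (c): 50 < 51 [not met]
    (d): 63 − 3 = 60 ≥ 51 [met]
  The lender does not carry Stage 2.
The borrower prevails.

borrower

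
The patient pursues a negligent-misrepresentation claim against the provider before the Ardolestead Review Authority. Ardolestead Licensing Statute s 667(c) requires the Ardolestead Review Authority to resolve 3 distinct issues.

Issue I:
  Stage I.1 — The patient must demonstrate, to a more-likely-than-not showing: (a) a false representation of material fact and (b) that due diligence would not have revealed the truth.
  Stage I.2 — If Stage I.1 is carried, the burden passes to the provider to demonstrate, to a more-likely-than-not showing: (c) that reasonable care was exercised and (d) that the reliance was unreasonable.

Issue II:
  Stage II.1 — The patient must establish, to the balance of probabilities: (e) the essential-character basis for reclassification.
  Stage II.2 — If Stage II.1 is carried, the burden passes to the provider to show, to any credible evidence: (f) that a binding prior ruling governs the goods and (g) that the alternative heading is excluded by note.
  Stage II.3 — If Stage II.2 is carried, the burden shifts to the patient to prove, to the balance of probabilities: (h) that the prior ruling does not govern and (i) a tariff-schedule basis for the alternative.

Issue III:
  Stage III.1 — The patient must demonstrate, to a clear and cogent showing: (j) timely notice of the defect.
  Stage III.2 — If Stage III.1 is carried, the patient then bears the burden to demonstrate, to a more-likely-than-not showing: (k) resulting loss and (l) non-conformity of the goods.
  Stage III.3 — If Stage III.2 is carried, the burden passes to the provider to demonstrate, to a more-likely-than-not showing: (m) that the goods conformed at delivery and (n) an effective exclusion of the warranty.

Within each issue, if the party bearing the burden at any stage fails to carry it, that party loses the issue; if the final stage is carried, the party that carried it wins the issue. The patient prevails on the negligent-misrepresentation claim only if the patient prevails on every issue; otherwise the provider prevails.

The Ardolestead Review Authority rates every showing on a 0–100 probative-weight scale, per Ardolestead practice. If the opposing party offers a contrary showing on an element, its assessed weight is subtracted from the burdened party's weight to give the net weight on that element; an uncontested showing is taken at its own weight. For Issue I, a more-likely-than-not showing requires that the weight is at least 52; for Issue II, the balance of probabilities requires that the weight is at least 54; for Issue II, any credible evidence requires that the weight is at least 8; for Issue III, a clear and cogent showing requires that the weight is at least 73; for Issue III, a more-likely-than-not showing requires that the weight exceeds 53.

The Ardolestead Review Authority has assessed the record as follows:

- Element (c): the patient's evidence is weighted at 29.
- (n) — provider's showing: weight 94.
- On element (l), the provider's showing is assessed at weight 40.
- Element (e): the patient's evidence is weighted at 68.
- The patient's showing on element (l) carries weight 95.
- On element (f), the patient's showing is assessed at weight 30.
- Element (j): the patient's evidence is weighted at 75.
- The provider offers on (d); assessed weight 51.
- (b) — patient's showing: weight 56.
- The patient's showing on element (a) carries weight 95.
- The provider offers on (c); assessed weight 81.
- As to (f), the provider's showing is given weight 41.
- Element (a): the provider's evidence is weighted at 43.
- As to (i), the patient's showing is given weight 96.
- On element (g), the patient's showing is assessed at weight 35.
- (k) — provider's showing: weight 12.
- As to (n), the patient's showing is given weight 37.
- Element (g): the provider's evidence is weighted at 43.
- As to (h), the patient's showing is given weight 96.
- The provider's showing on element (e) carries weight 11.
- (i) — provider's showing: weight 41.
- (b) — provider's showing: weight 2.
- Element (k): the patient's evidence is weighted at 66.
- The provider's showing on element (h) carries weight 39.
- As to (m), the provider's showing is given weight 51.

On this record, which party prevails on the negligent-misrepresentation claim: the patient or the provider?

— Issue I —
At Stage I.1 the patient must meet a more-likely-than-not showing (weight is at least 52): on (a) the weight is 95 less the opposing 43 gives net 52, ≥ 52, so (a) meets the standard; on (b) the weight is 56 less the opposing 2 gives net 54, which does reach 52, so (b) meets the standard.
  Stage I.1 carried; the burden shifts to the provider.
At Stage I.2 the provider must meet a more-likely-than-not showing (weight is at least 52): on (c) the weight is 81 less the opposing 29 gives net 52, ≥ 52, so (c) meets the standard; on (d) the weight is 51, < 52, so (d) does not meet the standard.
  Stage I.2 not carried; the provider fails its burden.
The patient prevails on this issue.
— Issue II —
Stage II.1 — burden on patient; standard: the balance of probabilities (weight is at least 54).
    (e): 68 − 11 = 57 ≥ 54 [met]
  Stage II.1 is satisfied; the onus moves to the provider.
Stage II.2 — burden on provider; standard: any credible evidence (weight is at least 8).
    (f): 41 − 30 = 11 ≥ 8 [met]
    (g): 43 − 35 = 8 ≥ 8 [met]
  All elements met. The burden passes to the patient.
Stage II.3 — burden on patient; standard: the balance of probabilities (weight is at least 54).
    (h): 96 − 39 = 57 ≥ 54 [met]
    (i): 96 − 41 = 55 ≥ 54 [met]
  Stage II.3 carried; the final stage is satisfied.
Every stage carried; the patient prevails on this issue.
— Issue III —
At Stage III.1 the patient must meet a clear and cogent showing (weight is at least 73): on (j) the weight is 75, ≥ 73, so (j) meets the standard.
  Stage III.1 is satisfied; the patient continues to bear the burden.
At Stage III.2 the patient must meet a more-likely-than-not showing (weight exceeds 53): on (k) the weight is 66 less the opposing 12 gives net 54, > 53, so (k) meets the standard; on (l) the weight is 95 less the opposing 40 gives net 55, > 53, so (l) meets the standard.
  Stage III.2 is satisfied; the onus moves to the provider.
At Stage III.3 the provider must meet a more-likely-than-not showing (weight exceeds 53): on (m) the weight is 51, ≤ 53, so (m) does not meet the standard; on (n) the weight is 94 less the opposing 37 gives net 57, > 53, so (n) meets the standard.
  Not every element is met, so the provider fails to carry Stage III.3.
So the patient prevails on this issue.
Per-issue: Issue I → patient; Issue II → patient; Issue III → patient. The patient must prevail on every issue; overall, the patient prevails.

patient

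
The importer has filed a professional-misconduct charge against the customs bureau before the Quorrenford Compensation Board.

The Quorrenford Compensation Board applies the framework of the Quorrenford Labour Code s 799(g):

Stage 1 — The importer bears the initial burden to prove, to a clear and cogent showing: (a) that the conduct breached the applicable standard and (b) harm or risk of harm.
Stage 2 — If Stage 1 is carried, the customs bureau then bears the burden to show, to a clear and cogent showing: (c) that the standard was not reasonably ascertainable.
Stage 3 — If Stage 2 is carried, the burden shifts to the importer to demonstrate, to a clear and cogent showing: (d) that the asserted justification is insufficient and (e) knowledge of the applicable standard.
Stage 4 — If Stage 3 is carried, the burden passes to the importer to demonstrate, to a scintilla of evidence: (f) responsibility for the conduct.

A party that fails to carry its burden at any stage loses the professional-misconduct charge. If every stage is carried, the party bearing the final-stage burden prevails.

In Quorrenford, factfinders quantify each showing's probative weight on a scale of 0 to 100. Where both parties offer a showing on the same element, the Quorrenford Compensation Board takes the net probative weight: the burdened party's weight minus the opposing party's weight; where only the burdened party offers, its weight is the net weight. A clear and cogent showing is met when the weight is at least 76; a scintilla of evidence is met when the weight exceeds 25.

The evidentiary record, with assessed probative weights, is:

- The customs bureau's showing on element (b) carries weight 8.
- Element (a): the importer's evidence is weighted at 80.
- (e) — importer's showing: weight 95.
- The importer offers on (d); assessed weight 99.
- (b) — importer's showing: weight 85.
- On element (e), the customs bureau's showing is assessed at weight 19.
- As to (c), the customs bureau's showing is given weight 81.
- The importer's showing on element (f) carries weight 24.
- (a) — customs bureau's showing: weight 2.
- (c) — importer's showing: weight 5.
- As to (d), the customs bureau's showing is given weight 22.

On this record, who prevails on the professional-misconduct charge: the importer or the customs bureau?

Stage 1 — burden on importer; standard: a clear and cogent showing (weight is at least 76).
    (a): 80 − 2 = 78 ≥ 76 [met]
    (b): 85 − 8 = 77 ≥ 76 [met]
  Stage 1 carried; the burden shifts to the customs bureau.
Stage 2 — burden on customs bureau; standard: a clear and cogent showing (weight is at least 76).
    (c): 81 − 5 = 76 ≥ 76 [met]
  The customs bureau carries Stage 2; the importer now bears the burden.
Stage 3 — burden on importer; standard: a clear and cogent showing (weight is at least 76).
    (d): 99 − 22 = 77 ≥ 76 [met]
    (e): 95 − 19 = 76 ≥ 76 [met]
  Stage 3 is satisfied; the importer continues to bear the burden.
Stage 4 — burden on importer; standard: a scintilla of evidence (weight exceeds 25).
    (f): 24 ≤ 25 [not met]
  Stage 4 not carried; the importer fails its burden.
So the customs bureau prevails.

customs bureau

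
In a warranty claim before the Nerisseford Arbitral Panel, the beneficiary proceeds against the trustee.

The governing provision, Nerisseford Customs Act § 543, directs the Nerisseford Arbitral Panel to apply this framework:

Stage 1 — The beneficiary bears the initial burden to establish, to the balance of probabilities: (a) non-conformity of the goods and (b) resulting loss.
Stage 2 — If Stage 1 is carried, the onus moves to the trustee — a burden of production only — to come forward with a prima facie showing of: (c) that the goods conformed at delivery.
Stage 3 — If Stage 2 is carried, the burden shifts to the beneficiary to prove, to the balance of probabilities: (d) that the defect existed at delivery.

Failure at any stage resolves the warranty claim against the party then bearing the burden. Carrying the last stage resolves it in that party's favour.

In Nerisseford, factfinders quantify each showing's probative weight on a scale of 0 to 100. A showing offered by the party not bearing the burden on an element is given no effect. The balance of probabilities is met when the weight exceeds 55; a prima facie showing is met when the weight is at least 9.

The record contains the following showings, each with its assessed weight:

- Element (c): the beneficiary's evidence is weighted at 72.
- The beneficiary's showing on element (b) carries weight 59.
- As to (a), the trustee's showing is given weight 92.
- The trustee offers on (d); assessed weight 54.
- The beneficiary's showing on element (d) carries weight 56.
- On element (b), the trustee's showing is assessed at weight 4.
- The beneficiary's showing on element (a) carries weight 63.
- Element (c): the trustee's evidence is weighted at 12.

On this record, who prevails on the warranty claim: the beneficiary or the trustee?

beneficiary

Stage 1 (beneficiary, the balance of probabilities, weight exceeds 55): (a) 63 (trustee's 92 disregarded) > 55 — meets; (b) 59 (trustee's 4 disregarded) > 55 — meets.
  The beneficiary carries Stage 1; the trustee now bears the burden.
Stage 2 (trustee, a prima facie showing, weight is at least 9): (c) 12 (beneficiary's 72 disregarded) ≥ 9 — meets.
  The trustee carries Stage 2; the beneficiary now bears the burden.
Stage 3 (beneficiary, the balance of probabilities, weight exceeds 55): (d) 56 (trustee's 54 disregarded) > 55 — meets.
  Stage 3 carried; the final stage is satisfied.
All stages carried — the beneficiary prevails.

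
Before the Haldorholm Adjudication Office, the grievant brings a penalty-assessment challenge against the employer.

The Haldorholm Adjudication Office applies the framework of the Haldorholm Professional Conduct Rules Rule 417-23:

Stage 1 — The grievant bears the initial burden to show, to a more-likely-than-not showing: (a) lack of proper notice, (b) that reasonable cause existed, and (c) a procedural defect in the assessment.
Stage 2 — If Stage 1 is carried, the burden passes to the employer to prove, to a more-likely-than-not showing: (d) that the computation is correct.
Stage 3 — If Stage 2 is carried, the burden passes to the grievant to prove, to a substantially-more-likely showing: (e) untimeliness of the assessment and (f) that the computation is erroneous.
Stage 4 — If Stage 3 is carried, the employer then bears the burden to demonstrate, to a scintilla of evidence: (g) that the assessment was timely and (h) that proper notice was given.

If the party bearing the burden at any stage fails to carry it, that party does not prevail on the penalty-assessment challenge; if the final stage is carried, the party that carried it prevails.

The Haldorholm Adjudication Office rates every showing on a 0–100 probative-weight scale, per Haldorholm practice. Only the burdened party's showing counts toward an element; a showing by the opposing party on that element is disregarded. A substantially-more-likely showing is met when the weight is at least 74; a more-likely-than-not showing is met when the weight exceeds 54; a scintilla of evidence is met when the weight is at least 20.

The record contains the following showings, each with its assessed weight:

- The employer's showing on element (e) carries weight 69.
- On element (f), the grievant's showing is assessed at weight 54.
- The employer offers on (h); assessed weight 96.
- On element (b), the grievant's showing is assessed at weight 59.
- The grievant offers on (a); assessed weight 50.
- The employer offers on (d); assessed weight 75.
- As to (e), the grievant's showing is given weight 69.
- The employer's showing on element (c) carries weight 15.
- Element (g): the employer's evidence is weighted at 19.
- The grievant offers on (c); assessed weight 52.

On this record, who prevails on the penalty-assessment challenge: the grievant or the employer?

At Stage 1 the grievant must meet a more-likely-than-not showing (weight exceeds 54): on (a) the weight is 50, which does not exceed 54, so (a) does not meet the standard; on (b) the weight is 59, which does exceed 54, so (b) meets the standard; on (c) the weight is 52 (the employer's 15 is given no effect), which does not exceed 54, so (c) does not meet the standard.
  The grievant does not carry Stage 1.
So the employer prevails.

employer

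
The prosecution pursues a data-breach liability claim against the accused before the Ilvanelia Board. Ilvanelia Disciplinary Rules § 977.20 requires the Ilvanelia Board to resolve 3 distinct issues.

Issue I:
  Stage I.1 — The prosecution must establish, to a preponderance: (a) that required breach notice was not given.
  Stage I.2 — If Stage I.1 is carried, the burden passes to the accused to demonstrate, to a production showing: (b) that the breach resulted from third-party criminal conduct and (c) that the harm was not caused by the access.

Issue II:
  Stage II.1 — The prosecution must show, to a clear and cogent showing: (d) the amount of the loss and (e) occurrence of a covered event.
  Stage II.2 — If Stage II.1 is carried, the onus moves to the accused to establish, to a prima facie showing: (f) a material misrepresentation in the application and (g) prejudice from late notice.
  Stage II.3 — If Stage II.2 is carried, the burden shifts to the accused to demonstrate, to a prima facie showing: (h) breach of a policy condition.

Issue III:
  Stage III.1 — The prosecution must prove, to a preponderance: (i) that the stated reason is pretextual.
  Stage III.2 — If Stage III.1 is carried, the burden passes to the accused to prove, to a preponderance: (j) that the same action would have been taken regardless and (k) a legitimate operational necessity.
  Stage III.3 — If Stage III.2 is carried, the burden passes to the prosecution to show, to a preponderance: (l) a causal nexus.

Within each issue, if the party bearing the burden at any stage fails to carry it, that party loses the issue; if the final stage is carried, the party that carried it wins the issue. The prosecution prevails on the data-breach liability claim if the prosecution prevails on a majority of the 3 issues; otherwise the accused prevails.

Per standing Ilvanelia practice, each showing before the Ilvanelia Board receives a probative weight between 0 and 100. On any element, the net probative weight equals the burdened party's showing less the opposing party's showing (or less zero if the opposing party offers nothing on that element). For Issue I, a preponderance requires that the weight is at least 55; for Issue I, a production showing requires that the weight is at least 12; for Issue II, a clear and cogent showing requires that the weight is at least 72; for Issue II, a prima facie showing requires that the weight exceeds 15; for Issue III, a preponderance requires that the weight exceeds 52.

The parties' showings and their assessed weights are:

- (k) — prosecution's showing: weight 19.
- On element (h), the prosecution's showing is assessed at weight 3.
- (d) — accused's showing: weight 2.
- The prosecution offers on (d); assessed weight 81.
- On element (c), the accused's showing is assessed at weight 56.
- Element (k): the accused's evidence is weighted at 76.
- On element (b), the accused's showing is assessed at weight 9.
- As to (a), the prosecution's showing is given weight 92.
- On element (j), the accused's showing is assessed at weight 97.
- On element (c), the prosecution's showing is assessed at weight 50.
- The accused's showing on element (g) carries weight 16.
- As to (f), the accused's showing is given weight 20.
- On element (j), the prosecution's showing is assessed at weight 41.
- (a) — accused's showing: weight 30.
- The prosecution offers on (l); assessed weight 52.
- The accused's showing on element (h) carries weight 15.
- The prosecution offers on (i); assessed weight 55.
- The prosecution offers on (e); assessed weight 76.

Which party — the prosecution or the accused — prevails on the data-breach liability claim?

— Issue I —
Stage I.1 — burden on prosecution; standard: a preponderance (weight is at least 55).
    (a): 92 − 30 = 62 ≥ 55 [met]
  Stage I.1 carried; the burden shifts to the accused.
Stage I.2 — burden on accused; standard: a production showing (weight is at least 12).
    (b): 9 < 12 [not met]
    (c): 56 − 50 = 6 < 12 [not met]
  Stage I.2 not carried; the accused fails its burden.
The prosecution prevails on this issue.
— Issue II —
At Stage II.1 the prosecution must meet a clear and cogent showing (weight is at least 72): on (d) the weight is 81 less the opposing 2 gives net 79, which does reach 72, so (d) meets the standard; on (e) the weight is 76, ≥ 72, so (e) meets the standard.
  Stage II.1 is satisfied; the onus moves to the accused.
At Stage II.2 the accused must meet a prima facie showing (weight exceeds 15): on (f) the weight is 20, > 15, so (f) meets the standard; on (g) the weight is 16, > 15, so (g) meets the standard.
  Stage II.2 is satisfied; the accused continues to bear the burden.
At Stage II.3 the accused must meet a prima facie showing (weight exceeds 15): on (h) the weight is 15 less the opposing 3 gives net 12, ≤ 15, so (h) does not meet the standard.
  Not every element is met, so the accused fails to carry Stage II.3.
So the prosecution prevails on this issue.
— Issue III —
Stage III.1 — burden on prosecution; standard: a preponderance (weight exceeds 52).
    (i): 55 > 52 [met]
  Stage III.1 is satisfied; the onus moves to the accused.
Stage III.2 — burden on accused; standard: a preponderance (weight exceeds 52).
    (j): 97 − 41 = 56 > 52 [met]
    (k): 76 − 19 = 57 > 52 [met]
  All elements met. The burden passes to the prosecution.
Stage III.3 — burden on prosecution; standard: a preponderance (weight exceeds 52).
    (l): 52 ≤ 52 [not met]
  Not every element is met, so the prosecution fails to carry Stage III.3.
So the accused prevails on this issue.
Per-issue: Issue I → prosecution; Issue II → prosecution; Issue III → accused. The prosecution must prevail on a majority of issues; overall, the prosecution prevails.

prosecution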